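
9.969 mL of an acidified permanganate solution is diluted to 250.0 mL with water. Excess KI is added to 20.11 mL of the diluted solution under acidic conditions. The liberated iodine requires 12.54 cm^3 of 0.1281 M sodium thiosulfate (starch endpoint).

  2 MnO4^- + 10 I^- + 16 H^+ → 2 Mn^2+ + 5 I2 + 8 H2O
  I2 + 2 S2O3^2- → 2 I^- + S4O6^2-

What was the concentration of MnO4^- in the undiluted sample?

0.4006 M

n(S2O3^2-) = 0.01254 × 0.1281 = 1.606 × 10^-3 mol
n(I2) = n(S2O3^2-)/2 = 8.032 × 10^-4 mol
From the 2:5 ratio, n(MnO4^-) in the aliquot = 2/5 × 8.032 × 10^-4 = 3.213 × 10^-4 mol
[MnO4^-]_dilute = 3.213 × 10^-4 / 0.02011 = 0.01598 mol/L
[MnO4^-]_original = 0.01598 × 250.0/9.969 = 0.4006 mol/L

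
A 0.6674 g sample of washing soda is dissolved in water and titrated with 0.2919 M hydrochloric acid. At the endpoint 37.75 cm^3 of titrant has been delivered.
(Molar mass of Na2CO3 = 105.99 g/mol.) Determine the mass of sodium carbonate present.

Na2CO3 + 2 HCl → 2 NaCl + H2O + CO2
n(HCl) = 0.03775 L × 0.2919 mol/L = 0.01102 mol
From the 1:2 ratio, n(Na2CO3) = 1/2 × 0.01102 = 5.510 × 10^-3 mol
mass of Na2CO3 = 5.510 × 10^-3 × 105.99 g/mol = 0.5840 g

0.5840 g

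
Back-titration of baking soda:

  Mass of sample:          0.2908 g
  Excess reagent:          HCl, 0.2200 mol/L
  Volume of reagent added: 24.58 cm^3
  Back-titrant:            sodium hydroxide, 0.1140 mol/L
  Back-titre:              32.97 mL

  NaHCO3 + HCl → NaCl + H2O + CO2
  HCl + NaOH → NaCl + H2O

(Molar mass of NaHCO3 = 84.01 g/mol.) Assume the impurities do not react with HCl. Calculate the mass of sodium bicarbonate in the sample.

0.1385 g

n(HCl) added = 0.02458 × 0.2200 = 5.408 × 10^-3 mol
n(NaOH) used in back-titration = 0.03297 × 0.1140 = 3.759 × 10^-3 mol
n(HCl) left over = 3.759 × 10^-3 mol (1:1 ratio)
n(HCl) consumed by analyte = 5.408 × 10^-3 − 3.759 × 10^-3 = 1.649 × 10^-3 mol
n(NaHCO3) = 1.649 × 10^-3 mol (1:1 ratio)
mass of NaHCO3 = 1.649 × 10^-3 × 84.01 = 0.1385 g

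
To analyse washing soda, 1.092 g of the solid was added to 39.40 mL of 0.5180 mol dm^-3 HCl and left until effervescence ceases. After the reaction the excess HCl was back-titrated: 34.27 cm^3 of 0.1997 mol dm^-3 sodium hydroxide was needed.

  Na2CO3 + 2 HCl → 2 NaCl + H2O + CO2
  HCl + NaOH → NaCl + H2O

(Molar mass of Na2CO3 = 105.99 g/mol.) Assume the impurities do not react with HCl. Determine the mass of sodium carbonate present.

n(HCl) added = 0.03940 × 0.5180 = 0.02041 mol
n(NaOH) used in back-titration = 0.03427 × 0.1997 = 6.844 × 10^-3 mol
n(HCl) left over = 6.844 × 10^-3 mol (1:1 ratio)
n(HCl) consumed by analyte = 0.02041 − 6.844 × 10^-3 = 0.01357 mol
From the 1:2 ratio, n(Na2CO3) = 1/2 × 0.01357 = 6.783 × 10^-3 mol
mass of Na2CO3 = 6.783 × 10^-3 × 105.99 = 0.7189 g

0.7189 g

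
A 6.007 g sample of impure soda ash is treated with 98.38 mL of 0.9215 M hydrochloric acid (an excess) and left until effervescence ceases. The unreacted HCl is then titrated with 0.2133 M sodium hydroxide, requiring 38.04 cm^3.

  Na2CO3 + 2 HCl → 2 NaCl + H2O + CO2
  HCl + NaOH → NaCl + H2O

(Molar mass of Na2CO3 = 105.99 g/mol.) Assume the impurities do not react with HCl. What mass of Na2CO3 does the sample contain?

4.374 g

n(HCl) added = 0.09838 × 0.9215 = 0.09066 mol
n(NaOH) used in back-titration = 0.03804 × 0.2133 = 8.114 × 10^-3 mol
n(HCl) left over = 8.114 × 10^-3 mol (1:1 ratio)
n(HCl) consumed by analyte = 0.09066 − 8.114 × 10^-3 = 0.08254 mol
From the 1:2 ratio, n(Na2CO3) = 1/2 × 0.08254 = 0.04127 mol
mass of Na2CO3 = 0.04127 × 105.99 = 4.374 g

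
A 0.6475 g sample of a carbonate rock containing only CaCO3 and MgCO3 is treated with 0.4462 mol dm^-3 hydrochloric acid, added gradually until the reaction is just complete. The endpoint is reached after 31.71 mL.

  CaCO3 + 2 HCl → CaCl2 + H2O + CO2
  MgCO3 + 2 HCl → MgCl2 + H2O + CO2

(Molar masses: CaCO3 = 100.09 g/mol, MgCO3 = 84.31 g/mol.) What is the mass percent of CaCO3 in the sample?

n(HCl) = 0.03171 × 0.4462 = 0.01415 mol
Let x = n(CaCO3), y = n(MgCO3).
Titrant: 2x + 2y = 0.01415;  mass: 100.09x + 84.31y = 0.6475
Solving, x = 3.235 × 10^-3 mol, y = 3.839 × 10^-3 mol
mass of CaCO3 = 3.235 × 10^-3 × 100.09 = 0.3238 g
% CaCO3 = 0.3238 / 0.6475 × 100 = 50.01 %

50.01 %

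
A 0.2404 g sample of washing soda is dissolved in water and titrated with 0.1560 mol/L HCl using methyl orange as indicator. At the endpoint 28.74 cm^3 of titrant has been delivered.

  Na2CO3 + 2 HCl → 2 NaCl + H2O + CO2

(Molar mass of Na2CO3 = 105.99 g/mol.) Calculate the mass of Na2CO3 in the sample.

0.2376 g

n(HCl) = 0.02874 L × 0.1560 mol/L = 4.483 × 10^-3 mol
From the 1:2 ratio, n(Na2CO3) = 1/2 × 4.483 × 10^-3 = 2.242 × 10^-3 mol
mass of Na2CO3 = 2.242 × 10^-3 × 105.99 g/mol = 0.2376 g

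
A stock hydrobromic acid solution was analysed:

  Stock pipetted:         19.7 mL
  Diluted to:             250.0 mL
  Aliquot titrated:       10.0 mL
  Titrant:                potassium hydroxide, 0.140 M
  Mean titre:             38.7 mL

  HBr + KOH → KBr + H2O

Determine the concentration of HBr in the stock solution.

6.88 M

n(KOH) = 0.0387 × 0.140 = 5.42 × 10^-3 mol
n(HBr) in the aliquot = 5.42 × 10^-3 mol (1:1 ratio)
[HBr]_dilute = 5.42 × 10^-3 / 0.0100 = 0.542 mol/L
Dilution factor = 250.0 / 19.7 = 12.69
[HBr]_stock = 0.542 × 12.69 = 6.88 mol/L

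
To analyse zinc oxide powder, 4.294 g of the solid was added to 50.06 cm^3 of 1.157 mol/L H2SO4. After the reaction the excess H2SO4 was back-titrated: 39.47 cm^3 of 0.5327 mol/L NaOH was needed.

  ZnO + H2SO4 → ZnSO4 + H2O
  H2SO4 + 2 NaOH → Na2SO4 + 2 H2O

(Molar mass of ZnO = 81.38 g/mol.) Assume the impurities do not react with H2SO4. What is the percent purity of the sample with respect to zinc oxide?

n(H2SO4) added = 0.05006 × 1.157 = 0.05792 mol
n(NaOH) used in back-titration = 0.03947 × 0.5327 = 0.02103 mol
From the 1:2 ratio, n(H2SO4) left over = 1/2 × 0.02103 = 0.01051 mol
n(H2SO4) consumed by analyte = 0.05792 − 0.01051 = 0.04741 mol
n(ZnO) = 0.04741 mol (1:1 ratio)
mass of ZnO = 0.04741 × 81.38 = 3.858 g
% ZnO = 3.858 / 4.294 × 100 = 89.85 %

89.85 %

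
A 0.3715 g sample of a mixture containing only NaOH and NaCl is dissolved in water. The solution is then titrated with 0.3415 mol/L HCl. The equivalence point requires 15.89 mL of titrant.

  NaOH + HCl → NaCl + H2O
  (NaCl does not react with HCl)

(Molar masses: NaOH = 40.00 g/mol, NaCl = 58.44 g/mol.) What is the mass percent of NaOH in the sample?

n(HCl) = 0.01589 × 0.3415 = 5.426 × 10^-3 mol
Let x = n(NaOH), y = n(NaCl).
Titrant: 1x = 5.426 × 10^-3;  mass: 40.00x + 58.44y = 0.3715
Solving, x = 5.426 × 10^-3 mol, y = 2.643 × 10^-3 mol
mass of NaOH = 5.426 × 10^-3 × 40.00 = 0.2171 g
% NaOH = 0.2171 / 0.3715 × 100 = 58.43 %

58.43 %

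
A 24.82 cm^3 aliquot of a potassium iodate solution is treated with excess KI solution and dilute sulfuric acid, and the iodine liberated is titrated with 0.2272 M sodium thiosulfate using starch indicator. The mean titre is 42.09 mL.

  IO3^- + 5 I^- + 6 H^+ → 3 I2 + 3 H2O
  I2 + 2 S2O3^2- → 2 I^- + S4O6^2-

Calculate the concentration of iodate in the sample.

n(S2O3^2-) = 0.04209 × 0.2272 = 9.563 × 10^-3 mol
n(I2) = n(S2O3^2-)/2 = 4.781 × 10^-3 mol
From the 1:3 ratio, n(IO3^-) in the aliquot = 1/3 × 4.781 × 10^-3 = 1.594 × 10^-3 mol
[IO3^-] = 1.594 × 10^-3 / 0.02482 = 0.06421 mol/L

0.06421 M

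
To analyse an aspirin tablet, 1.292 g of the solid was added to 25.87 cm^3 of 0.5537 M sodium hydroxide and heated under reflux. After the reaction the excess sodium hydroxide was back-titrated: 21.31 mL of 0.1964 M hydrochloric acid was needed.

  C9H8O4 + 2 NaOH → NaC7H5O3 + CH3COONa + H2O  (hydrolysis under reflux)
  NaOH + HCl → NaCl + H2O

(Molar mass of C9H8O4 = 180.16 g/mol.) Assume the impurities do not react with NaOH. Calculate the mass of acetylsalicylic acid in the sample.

n(NaOH) added = 0.02587 × 0.5537 = 0.01432 mol
n(HCl) used in back-titration = 0.02131 × 0.1964 = 4.185 × 10^-3 mol
n(NaOH) left over = 4.185 × 10^-3 mol (1:1 ratio)
n(NaOH) consumed by analyte = 0.01432 − 4.185 × 10^-3 = 0.01014 mol
From the 1:2 ratio, n(C9H8O4) = 1/2 × 0.01014 = 5.069 × 10^-3 mol
mass of C9H8O4 = 5.069 × 10^-3 × 180.16 = 0.9133 g

0.9133 g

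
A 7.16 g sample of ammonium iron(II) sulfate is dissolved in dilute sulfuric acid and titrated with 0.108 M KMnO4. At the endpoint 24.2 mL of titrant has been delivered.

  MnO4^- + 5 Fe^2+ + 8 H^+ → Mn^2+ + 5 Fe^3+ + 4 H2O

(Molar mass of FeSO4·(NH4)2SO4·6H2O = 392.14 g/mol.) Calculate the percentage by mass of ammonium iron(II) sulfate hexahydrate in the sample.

71.6 %

n(KMnO4) = 0.0242 L × 0.108 mol/L = 2.61 × 10^-3 mol
From the 5:1 ratio, n(FeSO4·(NH4)2SO4·6H2O) = 5/1 × 2.61 × 10^-3 = 0.0131 mol
mass of FeSO4·(NH4)2SO4·6H2O = 0.0131 × 392.14 g/mol = 5.12 g
% FeSO4·(NH4)2SO4·6H2O = 5.12 / 7.16 × 100 = 71.6 %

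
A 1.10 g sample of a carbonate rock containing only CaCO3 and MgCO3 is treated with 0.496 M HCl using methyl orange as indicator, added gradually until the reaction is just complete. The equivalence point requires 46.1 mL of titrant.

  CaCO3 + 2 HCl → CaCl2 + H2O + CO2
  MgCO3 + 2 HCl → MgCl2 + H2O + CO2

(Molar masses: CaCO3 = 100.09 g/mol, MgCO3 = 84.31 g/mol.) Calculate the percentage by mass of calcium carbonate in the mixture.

78.5 %

n(HCl) = 0.0461 × 0.496 = 0.0229 mol
Let x = n(CaCO3), y = n(MgCO3).
Titrant: 2x + 2y = 0.0229;  mass: 100.09x + 84.31y = 1.10
Solving, x = 8.62 × 10^-3 mol, y = 2.81 × 10^-3 mol
mass of CaCO3 = 8.62 × 10^-3 × 100.09 = 0.863 g
% CaCO3 = 0.863 / 1.10 × 100 = 78.5 %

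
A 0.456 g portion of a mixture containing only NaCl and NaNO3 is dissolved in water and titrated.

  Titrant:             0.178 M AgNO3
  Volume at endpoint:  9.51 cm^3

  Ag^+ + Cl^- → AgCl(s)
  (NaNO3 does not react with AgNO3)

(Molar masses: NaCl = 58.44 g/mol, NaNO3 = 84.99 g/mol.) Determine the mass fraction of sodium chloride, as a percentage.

21.7 %

n(AgNO3) = 0.00951 × 0.178 = 1.69 × 10^-3 mol
Let x = n(NaCl), y = n(NaNO3).
Titrant: 1x = 1.69 × 10^-3;  mass: 58.44x + 84.99y = 0.456
Solving, x = 1.69 × 10^-3 mol, y = 4.20 × 10^-3 mol
mass of NaCl = 1.69 × 10^-3 × 58.44 = 0.0989 g
% NaCl = 0.0989 / 0.456 × 100 = 21.7 %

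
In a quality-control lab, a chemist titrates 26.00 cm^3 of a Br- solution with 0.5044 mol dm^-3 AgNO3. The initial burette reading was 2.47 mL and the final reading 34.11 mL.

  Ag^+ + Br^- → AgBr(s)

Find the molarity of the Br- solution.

n(AgNO3) = 0.03164 L × 0.5044 mol/L = 0.01596 mol
n(Br-) = 0.01596 mol (1:1 mole ratio)
[Br-] = 0.01596 mol / 0.02600 L = 0.6138 mol/L

0.6138 mol/L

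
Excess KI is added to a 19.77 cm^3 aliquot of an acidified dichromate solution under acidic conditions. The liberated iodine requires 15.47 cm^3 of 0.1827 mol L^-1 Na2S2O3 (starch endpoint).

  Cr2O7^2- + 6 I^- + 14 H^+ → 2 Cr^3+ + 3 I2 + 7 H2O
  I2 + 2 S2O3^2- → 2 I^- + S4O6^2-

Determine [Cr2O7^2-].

n(S2O3^2-) = 0.01547 × 0.1827 = 2.826 × 10^-3 mol
n(I2) = n(S2O3^2-)/2 = 1.413 × 10^-3 mol
From the 1:3 ratio, n(Cr2O7^2-) in the aliquot = 1/3 × 1.413 × 10^-3 = 4.711 × 10^-4 mol
[Cr2O7^2-] = 4.711 × 10^-4 / 0.01977 = 0.02383 mol/L

0.02383 mol/L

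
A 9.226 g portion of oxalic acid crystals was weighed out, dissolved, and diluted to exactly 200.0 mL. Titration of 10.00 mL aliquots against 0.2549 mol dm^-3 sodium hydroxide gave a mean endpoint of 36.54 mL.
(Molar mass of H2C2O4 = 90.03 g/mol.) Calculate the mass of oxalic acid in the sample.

8.385 g

H2C2O4 + 2 NaOH → Na2C2O4 + 2 H2O
n(NaOH) per titration = 0.03654 × 0.2549 = 9.314 × 10^-3 mol
From the 1:2 ratio, n(H2C2O4) in each aliquot = 1/2 × 9.314 × 10^-3 = 4.657 × 10^-3 mol
n(H2C2O4) in the whole flask = 4.657 × 10^-3 × 200.0/10.00 = 0.09314 mol
mass of H2C2O4 = 0.09314 × 90.03 = 8.385 g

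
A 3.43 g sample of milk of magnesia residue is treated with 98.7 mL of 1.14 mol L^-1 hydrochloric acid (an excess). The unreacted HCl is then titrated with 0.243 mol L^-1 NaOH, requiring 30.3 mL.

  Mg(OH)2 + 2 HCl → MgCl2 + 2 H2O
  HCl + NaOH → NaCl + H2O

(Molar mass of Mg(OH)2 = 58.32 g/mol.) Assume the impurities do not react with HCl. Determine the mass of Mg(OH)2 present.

3.07 g

n(HCl) added = 0.0987 × 1.14 = 0.113 mol
n(NaOH) used in back-titration = 0.0303 × 0.243 = 7.36 × 10^-3 mol
n(HCl) left over = 7.36 × 10^-3 mol (1:1 ratio)
n(HCl) consumed by analyte = 0.113 − 7.36 × 10^-3 = 0.105 mol
From the 1:2 ratio, n(Mg(OH)2) = 1/2 × 0.105 = 0.0526 mol
mass of Mg(OH)2 = 0.0526 × 58.32 = 3.07 g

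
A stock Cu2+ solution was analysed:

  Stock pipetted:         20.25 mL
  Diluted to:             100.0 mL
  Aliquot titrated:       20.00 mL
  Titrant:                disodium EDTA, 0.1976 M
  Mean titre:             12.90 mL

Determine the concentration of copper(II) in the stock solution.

Cu^2+ + EDTA^4- → [Cu(EDTA)]^2-
n(EDTA) = 0.01290 × 0.1976 = 2.549 × 10^-3 mol
n(Cu2+) in the aliquot = 2.549 × 10^-3 mol (1:1 ratio)
[Cu2+]_dilute = 2.549 × 10^-3 / 0.02000 = 0.1275 mol/L
Dilution factor = 100.0 / 20.25 = 4.938
[Cu2+]_stock = 0.1275 × 4.938 = 0.6294 mol/L

0.6294 M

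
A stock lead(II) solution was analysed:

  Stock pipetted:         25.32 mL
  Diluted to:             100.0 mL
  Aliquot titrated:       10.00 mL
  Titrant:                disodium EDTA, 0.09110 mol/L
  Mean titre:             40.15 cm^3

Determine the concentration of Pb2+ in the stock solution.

1.445 mol/L

Pb^2+ + EDTA^4- → [Pb(EDTA)]^2-
n(EDTA) = 0.04015 × 0.09110 = 3.658 × 10^-3 mol
n(Pb2+) in the aliquot = 3.658 × 10^-3 mol (1:1 ratio)
[Pb2+]_dilute = 3.658 × 10^-3 / 0.01000 = 0.3658 mol/L
Dilution factor = 100.0 / 25.32 = 3.949
[Pb2+]_stock = 0.3658 × 3.949 = 1.445 mol/L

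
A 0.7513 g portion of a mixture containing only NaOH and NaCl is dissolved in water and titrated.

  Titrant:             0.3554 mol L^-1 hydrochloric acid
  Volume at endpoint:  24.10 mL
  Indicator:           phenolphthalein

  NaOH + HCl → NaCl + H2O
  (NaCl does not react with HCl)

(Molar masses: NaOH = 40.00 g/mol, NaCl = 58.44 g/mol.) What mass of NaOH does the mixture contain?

n(HCl) = 0.02410 × 0.3554 = 8.565 × 10^-3 mol
Let x = n(NaOH), y = n(NaCl).
Titrant: 1x = 8.565 × 10^-3;  mass: 40.00x + 58.44y = 0.7513
Solving, x = 8.565 × 10^-3 mol, y = 6.993 × 10^-3 mol
mass of NaOH = 8.565 × 10^-3 × 40.00 = 0.3426 g

0.3426 g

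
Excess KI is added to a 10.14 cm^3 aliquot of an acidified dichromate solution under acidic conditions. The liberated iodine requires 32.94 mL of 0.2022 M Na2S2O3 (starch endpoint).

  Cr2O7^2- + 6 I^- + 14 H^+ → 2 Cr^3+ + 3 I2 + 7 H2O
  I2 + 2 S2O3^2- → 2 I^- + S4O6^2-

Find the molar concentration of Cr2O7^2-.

0.1095 M

n(S2O3^2-) = 0.03294 × 0.2022 = 6.660 × 10^-3 mol
n(I2) = n(S2O3^2-)/2 = 3.330 × 10^-3 mol
From the 1:3 ratio, n(Cr2O7^2-) in the aliquot = 1/3 × 3.330 × 10^-3 = 1.110 × 10^-3 mol
[Cr2O7^2-] = 1.110 × 10^-3 / 0.01014 = 0.1095 mol/L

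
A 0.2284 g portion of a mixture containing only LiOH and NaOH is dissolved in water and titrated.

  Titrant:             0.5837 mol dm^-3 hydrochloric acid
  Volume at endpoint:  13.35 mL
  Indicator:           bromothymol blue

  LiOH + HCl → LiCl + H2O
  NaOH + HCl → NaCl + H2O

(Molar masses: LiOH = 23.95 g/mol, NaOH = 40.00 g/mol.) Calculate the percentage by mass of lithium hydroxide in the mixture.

n(HCl) = 0.01335 × 0.5837 = 7.792 × 10^-3 mol
Let x = n(LiOH), y = n(NaOH).
Titrant: 1x + 1y = 7.792 × 10^-3;  mass: 23.95x + 40.00y = 0.2284
Solving, x = 5.190 × 10^-3 mol, y = 2.603 × 10^-3 mol
mass of LiOH = 5.190 × 10^-3 × 23.95 = 0.1243 g
% LiOH = 0.1243 / 0.2284 × 100 = 54.42 %

54.42 %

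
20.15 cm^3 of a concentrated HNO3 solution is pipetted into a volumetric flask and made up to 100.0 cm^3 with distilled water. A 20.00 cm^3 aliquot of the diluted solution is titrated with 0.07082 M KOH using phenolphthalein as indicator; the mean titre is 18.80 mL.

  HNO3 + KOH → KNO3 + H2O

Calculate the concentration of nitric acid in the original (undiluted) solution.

0.3304 M

n(KOH) = 0.01880 × 0.07082 = 1.331 × 10^-3 mol
n(HNO3) in the aliquot = 1.331 × 10^-3 mol (1:1 ratio)
[HNO3]_dilute = 1.331 × 10^-3 / 0.02000 = 0.06657 mol/L
Dilution factor = 100.0 / 20.15 = 4.963
[HNO3]_stock = 0.06657 × 4.963 = 0.3304 mol/L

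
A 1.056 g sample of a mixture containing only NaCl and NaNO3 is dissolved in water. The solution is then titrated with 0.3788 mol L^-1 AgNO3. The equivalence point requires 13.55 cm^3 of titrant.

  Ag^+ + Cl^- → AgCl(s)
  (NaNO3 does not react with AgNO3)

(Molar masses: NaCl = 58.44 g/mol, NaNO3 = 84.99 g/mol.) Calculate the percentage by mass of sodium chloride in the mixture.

28.41 %

n(AgNO3) = 0.01355 × 0.3788 = 5.133 × 10^-3 mol
Let x = n(NaCl), y = n(NaNO3).
Titrant: 1x = 5.133 × 10^-3;  mass: 58.44x + 84.99y = 1.056
Solving, x = 5.133 × 10^-3 mol, y = 8.896 × 10^-3 mol
mass of NaCl = 5.133 × 10^-3 × 58.44 = 0.3000 g
% NaCl = 0.3000 / 1.056 × 100 = 28.41 %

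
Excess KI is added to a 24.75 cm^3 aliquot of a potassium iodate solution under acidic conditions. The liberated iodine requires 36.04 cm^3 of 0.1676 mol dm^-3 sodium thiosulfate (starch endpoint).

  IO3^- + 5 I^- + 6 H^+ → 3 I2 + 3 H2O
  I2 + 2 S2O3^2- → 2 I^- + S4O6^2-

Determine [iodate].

0.04068 mol/L

n(S2O3^2-) = 0.03604 × 0.1676 = 6.040 × 10^-3 mol
n(I2) = n(S2O3^2-)/2 = 3.020 × 10^-3 mol
From the 1:3 ratio, n(IO3^-) in the aliquot = 1/3 × 3.020 × 10^-3 = 1.007 × 10^-3 mol
[IO3^-] = 1.007 × 10^-3 / 0.02475 = 0.04068 mol/L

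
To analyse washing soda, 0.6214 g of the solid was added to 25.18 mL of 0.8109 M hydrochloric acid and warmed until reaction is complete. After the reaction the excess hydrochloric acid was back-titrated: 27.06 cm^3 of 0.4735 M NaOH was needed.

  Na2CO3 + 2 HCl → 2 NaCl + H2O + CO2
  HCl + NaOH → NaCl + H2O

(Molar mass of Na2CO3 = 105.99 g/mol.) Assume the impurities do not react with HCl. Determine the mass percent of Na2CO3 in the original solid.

64.86 %

n(HCl) added = 0.02518 × 0.8109 = 0.02042 mol
n(NaOH) used in back-titration = 0.02706 × 0.4735 = 0.01281 mol
n(HCl) left over = 0.01281 mol (1:1 ratio)
n(HCl) consumed by analyte = 0.02042 − 0.01281 = 7.606 × 10^-3 mol
From the 1:2 ratio, n(Na2CO3) = 1/2 × 7.606 × 10^-3 = 3.803 × 10^-3 mol
mass of Na2CO3 = 3.803 × 10^-3 × 105.99 = 0.4031 g
% Na2CO3 = 0.4031 / 0.6214 × 100 = 64.86 %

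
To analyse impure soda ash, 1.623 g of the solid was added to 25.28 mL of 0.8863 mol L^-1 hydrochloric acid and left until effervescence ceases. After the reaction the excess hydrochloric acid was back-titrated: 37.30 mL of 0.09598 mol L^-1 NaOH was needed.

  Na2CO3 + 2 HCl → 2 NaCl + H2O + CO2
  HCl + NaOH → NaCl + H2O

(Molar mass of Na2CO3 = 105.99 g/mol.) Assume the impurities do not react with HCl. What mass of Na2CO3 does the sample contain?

0.9977 g

n(HCl) added = 0.02528 × 0.8863 = 0.02241 mol
n(NaOH) used in back-titration = 0.03730 × 0.09598 = 3.580 × 10^-3 mol
n(HCl) left over = 3.580 × 10^-3 mol (1:1 ratio)
n(HCl) consumed by analyte = 0.02241 − 3.580 × 10^-3 = 0.01883 mol
From the 1:2 ratio, n(Na2CO3) = 1/2 × 0.01883 = 9.413 × 10^-3 mol
mass of Na2CO3 = 9.413 × 10^-3 × 105.99 = 0.9977 g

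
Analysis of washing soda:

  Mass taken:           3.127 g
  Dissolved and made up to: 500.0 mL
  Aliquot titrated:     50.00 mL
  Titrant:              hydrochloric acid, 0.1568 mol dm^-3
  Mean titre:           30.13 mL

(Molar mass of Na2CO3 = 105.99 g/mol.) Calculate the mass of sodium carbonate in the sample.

Na2CO3 + 2 HCl → 2 NaCl + H2O + CO2
n(HCl) per titration = 0.03013 × 0.1568 = 4.724 × 10^-3 mol
From the 1:2 ratio, n(Na2CO3) in each aliquot = 1/2 × 4.724 × 10^-3 = 2.362 × 10^-3 mol
n(Na2CO3) in the whole flask = 2.362 × 10^-3 × 500.0/50.00 = 0.02362 mol
mass of Na2CO3 = 0.02362 × 105.99 = 2.504 g

2.504 g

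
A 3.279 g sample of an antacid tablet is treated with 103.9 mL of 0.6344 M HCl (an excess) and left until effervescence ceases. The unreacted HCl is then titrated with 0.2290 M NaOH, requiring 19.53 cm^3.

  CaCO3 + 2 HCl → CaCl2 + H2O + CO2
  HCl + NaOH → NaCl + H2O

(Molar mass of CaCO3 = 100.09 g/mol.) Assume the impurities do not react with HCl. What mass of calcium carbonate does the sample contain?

n(HCl) added = 0.1039 × 0.6344 = 0.06591 mol
n(NaOH) used in back-titration = 0.01953 × 0.2290 = 4.472 × 10^-3 mol
n(HCl) left over = 4.472 × 10^-3 mol (1:1 ratio)
n(HCl) consumed by analyte = 0.06591 − 4.472 × 10^-3 = 0.06144 mol
From the 1:2 ratio, n(CaCO3) = 1/2 × 0.06144 = 0.03072 mol
mass of CaCO3 = 0.03072 × 100.09 = 3.075 g

3.075 g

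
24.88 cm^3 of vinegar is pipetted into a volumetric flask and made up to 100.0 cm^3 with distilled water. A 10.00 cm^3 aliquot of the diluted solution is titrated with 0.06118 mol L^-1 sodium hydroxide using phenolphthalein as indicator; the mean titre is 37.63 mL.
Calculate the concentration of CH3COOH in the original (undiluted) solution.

0.9253 mol/L

CH3COOH + NaOH → CH3COONa + H2O
n(NaOH) = 0.03763 × 0.06118 = 2.302 × 10^-3 mol
n(CH3COOH) in the aliquot = 2.302 × 10^-3 mol (1:1 ratio)
[CH3COOH]_dilute = 2.302 × 10^-3 / 0.01000 = 0.2302 mol/L
Dilution factor = 100.0 / 24.88 = 4.019
[CH3COOH]_stock = 0.2302 × 4.019 = 0.9253 mol/L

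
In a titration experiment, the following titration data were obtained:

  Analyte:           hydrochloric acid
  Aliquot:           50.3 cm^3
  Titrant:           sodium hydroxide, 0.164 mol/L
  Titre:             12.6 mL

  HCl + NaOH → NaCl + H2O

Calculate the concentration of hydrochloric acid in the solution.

0.0411 mol/L

n(NaOH) = 0.0126 L × 0.164 mol/L = 2.07 × 10^-3 mol
n(HCl) = 2.07 × 10^-3 mol (1:1 mole ratio)
[HCl] = 2.07 × 10^-3 mol / 0.0503 L = 0.0411 mol/L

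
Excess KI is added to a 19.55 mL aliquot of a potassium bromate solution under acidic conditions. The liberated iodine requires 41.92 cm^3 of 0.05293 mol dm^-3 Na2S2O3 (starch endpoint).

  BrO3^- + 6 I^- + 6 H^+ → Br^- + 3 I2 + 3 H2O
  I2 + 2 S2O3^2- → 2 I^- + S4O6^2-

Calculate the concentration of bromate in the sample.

0.01892 mol/L

n(S2O3^2-) = 0.04192 × 0.05293 = 2.219 × 10^-3 mol
n(I2) = n(S2O3^2-)/2 = 1.109 × 10^-3 mol
From the 1:3 ratio, n(BrO3^-) in the aliquot = 1/3 × 1.109 × 10^-3 = 3.698 × 10^-4 mol
[BrO3^-] = 3.698 × 10^-4 / 0.01955 = 0.01892 mol/L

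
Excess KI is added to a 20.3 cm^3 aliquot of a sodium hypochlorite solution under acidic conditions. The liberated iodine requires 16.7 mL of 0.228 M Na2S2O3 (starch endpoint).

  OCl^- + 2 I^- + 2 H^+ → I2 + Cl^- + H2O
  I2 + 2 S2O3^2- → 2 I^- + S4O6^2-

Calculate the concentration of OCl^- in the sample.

n(S2O3^2-) = 0.0167 × 0.228 = 3.81 × 10^-3 mol
n(I2) = n(S2O3^2-)/2 = 1.90 × 10^-3 mol
n(OCl^-) in the aliquot = 1.90 × 10^-3 mol (1:1 ratio)
[OCl^-] = 1.90 × 10^-3 / 0.0203 = 0.0938 mol/L

0.0938 M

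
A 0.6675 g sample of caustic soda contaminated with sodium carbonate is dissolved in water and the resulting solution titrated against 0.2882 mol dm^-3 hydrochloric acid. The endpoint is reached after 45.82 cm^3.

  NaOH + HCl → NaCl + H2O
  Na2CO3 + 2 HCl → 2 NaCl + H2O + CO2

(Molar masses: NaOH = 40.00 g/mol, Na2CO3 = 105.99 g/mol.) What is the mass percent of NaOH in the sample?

n(HCl) = 0.04582 × 0.2882 = 0.01321 mol
Let x = n(NaOH), y = n(Na2CO3).
Titrant: 1x + 2y = 0.01321;  mass: 40.00x + 105.99y = 0.6675
Solving, x = 2.487 × 10^-3 mol, y = 5.359 × 10^-3 mol
mass of NaOH = 2.487 × 10^-3 × 40.00 = 0.09947 g
% NaOH = 0.09947 / 0.6675 × 100 = 14.90 %

14.90 %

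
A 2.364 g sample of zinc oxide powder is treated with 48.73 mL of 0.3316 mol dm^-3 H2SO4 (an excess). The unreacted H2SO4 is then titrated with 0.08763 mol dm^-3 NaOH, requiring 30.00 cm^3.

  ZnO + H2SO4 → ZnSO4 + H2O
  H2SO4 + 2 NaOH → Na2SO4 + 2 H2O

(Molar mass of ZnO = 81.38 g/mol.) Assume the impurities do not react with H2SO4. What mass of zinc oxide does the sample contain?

n(H2SO4) added = 0.04873 × 0.3316 = 0.01616 mol
n(NaOH) used in back-titration = 0.03000 × 0.08763 = 2.629 × 10^-3 mol
From the 1:2 ratio, n(H2SO4) left over = 1/2 × 2.629 × 10^-3 = 1.314 × 10^-3 mol
n(H2SO4) consumed by analyte = 0.01616 − 1.314 × 10^-3 = 0.01484 mol
n(ZnO) = 0.01484 mol (1:1 ratio)
mass of ZnO = 0.01484 × 81.38 = 1.208 g

1.208 g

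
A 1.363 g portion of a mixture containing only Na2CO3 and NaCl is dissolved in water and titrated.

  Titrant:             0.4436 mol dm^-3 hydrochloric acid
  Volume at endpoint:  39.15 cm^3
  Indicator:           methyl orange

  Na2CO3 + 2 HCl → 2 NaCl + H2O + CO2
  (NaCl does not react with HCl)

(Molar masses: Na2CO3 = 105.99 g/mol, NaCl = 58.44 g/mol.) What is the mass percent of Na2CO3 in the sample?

n(HCl) = 0.03915 × 0.4436 = 0.01737 mol
Let x = n(Na2CO3), y = n(NaCl).
Titrant: 2x = 0.01737;  mass: 105.99x + 58.44y = 1.363
Solving, x = 8.683 × 10^-3 mol, y = 7.574 × 10^-3 mol
mass of Na2CO3 = 8.683 × 10^-3 × 105.99 = 0.9204 g
% Na2CO3 = 0.9204 / 1.363 × 100 = 67.52 %

67.52 %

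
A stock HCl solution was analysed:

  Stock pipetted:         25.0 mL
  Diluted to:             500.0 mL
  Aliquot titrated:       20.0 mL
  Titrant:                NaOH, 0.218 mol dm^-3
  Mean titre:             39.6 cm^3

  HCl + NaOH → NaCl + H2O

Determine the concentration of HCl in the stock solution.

8.63 mol/L

n(NaOH) = 0.0396 × 0.218 = 8.63 × 10^-3 mol
n(HCl) in the aliquot = 8.63 × 10^-3 mol (1:1 ratio)
[HCl]_dilute = 8.63 × 10^-3 / 0.0200 = 0.432 mol/L
Dilution factor = 500.0 / 25.0 = 20.00
[HCl]_stock = 0.432 × 20.00 = 8.63 mol/L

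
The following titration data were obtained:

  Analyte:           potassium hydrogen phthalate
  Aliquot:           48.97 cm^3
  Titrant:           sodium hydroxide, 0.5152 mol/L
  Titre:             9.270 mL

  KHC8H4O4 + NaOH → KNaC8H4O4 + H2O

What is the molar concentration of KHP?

n(NaOH) = 0.009270 L × 0.5152 mol/L = 4.776 × 10^-3 mol
n(KHC8H4O4) = 4.776 × 10^-3 mol (1:1 mole ratio)
[KHC8H4O4] = 4.776 × 10^-3 mol / 0.04897 L = 0.09753 mol/L

0.09753 mol/L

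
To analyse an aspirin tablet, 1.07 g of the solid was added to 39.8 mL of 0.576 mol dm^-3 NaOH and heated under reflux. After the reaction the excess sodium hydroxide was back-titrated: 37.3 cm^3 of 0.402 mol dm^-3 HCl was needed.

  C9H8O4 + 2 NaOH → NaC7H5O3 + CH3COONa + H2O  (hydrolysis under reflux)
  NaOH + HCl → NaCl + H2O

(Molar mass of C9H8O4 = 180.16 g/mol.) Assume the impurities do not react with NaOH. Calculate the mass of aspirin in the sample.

0.714 g

n(NaOH) added = 0.0398 × 0.576 = 0.0229 mol
n(HCl) used in back-titration = 0.0373 × 0.402 = 0.0150 mol
n(NaOH) left over = 0.0150 mol (1:1 ratio)
n(NaOH) consumed by analyte = 0.0229 − 0.0150 = 7.93 × 10^-3 mol
From the 1:2 ratio, n(C9H8O4) = 1/2 × 7.93 × 10^-3 = 3.97 × 10^-3 mol
mass of C9H8O4 = 3.97 × 10^-3 × 180.16 = 0.714 g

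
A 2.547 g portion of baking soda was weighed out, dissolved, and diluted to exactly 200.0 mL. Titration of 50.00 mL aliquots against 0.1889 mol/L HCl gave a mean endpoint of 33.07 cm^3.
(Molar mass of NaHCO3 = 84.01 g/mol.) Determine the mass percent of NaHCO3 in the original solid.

82.42 %

NaHCO3 + HCl → NaCl + H2O + CO2
n(HCl) per titration = 0.03307 × 0.1889 = 6.247 × 10^-3 mol
n(NaHCO3) in each aliquot = 6.247 × 10^-3 mol (1:1 ratio)
n(NaHCO3) in the whole flask = 6.247 × 10^-3 × 200.0/50.00 = 0.02499 mol
mass of NaHCO3 = 0.02499 × 84.01 = 2.099 g
% NaHCO3 = 2.099 / 2.547 × 100 = 82.42 %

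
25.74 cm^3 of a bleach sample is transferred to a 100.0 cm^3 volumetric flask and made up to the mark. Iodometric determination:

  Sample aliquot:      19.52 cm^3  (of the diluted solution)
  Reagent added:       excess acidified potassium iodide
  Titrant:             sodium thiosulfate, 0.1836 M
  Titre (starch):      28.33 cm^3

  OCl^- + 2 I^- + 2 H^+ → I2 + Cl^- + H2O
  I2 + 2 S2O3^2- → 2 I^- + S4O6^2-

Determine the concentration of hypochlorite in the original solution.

0.5176 M

n(S2O3^2-) = 0.02833 × 0.1836 = 5.201 × 10^-3 mol
n(I2) = n(S2O3^2-)/2 = 2.601 × 10^-3 mol
n(OCl^-) in the aliquot = 2.601 × 10^-3 mol (1:1 ratio)
[OCl^-]_dilute = 2.601 × 10^-3 / 0.01952 = 0.1332 mol/L
[OCl^-]_original = 0.1332 × 100.0/25.74 = 0.5176 mol/L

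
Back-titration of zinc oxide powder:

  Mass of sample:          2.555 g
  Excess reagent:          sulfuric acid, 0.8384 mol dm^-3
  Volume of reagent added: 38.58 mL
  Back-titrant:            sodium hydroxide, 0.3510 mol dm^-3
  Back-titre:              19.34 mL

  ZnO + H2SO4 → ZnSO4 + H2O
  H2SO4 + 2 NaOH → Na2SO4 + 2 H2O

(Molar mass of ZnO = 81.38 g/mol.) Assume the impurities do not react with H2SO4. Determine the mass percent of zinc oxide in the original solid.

n(H2SO4) added = 0.03858 × 0.8384 = 0.03235 mol
n(NaOH) used in back-titration = 0.01934 × 0.3510 = 6.788 × 10^-3 mol
From the 1:2 ratio, n(H2SO4) left over = 1/2 × 6.788 × 10^-3 = 3.394 × 10^-3 mol
n(H2SO4) consumed by analyte = 0.03235 − 3.394 × 10^-3 = 0.02895 mol
n(ZnO) = 0.02895 mol (1:1 ratio)
mass of ZnO = 0.02895 × 81.38 = 2.356 g
% ZnO = 2.356 / 2.555 × 100 = 92.21 %

92.21 %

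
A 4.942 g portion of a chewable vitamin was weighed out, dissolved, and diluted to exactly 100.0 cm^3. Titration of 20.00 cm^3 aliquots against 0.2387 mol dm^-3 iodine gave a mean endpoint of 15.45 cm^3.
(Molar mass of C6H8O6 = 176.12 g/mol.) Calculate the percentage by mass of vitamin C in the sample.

C6H8O6 + I2 → C6H6O6 + 2 HI
n(I2) per titration = 0.01545 × 0.2387 = 3.688 × 10^-3 mol
n(C6H8O6) in each aliquot = 3.688 × 10^-3 mol (1:1 ratio)
n(C6H8O6) in the whole flask = 3.688 × 10^-3 × 100.0/20.00 = 0.01844 mol
mass of C6H8O6 = 0.01844 × 176.12 = 3.248 g
% C6H8O6 = 3.248 / 4.942 × 100 = 65.71 %

65.71 %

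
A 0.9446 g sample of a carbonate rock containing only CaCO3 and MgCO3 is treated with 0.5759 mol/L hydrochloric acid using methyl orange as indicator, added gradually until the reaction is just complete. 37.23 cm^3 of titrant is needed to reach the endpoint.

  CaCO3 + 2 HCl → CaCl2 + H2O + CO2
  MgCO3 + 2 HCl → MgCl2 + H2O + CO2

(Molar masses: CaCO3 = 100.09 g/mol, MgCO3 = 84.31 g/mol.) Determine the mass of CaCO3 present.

n(HCl) = 0.03723 × 0.5759 = 0.02144 mol
Let x = n(CaCO3), y = n(MgCO3).
Titrant: 2x + 2y = 0.02144;  mass: 100.09x + 84.31y = 0.9446
Solving, x = 2.583 × 10^-3 mol, y = 8.137 × 10^-3 mol
mass of CaCO3 = 2.583 × 10^-3 × 100.09 = 0.2586 g

0.2586 g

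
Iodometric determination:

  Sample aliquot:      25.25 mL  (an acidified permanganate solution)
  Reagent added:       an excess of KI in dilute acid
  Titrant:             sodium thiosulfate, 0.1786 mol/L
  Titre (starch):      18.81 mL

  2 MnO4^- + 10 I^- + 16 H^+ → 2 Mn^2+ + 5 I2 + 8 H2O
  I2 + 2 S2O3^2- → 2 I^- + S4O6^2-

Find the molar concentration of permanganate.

0.02661 mol/L

n(S2O3^2-) = 0.01881 × 0.1786 = 3.359 × 10^-3 mol
n(I2) = n(S2O3^2-)/2 = 1.680 × 10^-3 mol
From the 2:5 ratio, n(MnO4^-) in the aliquot = 2/5 × 1.680 × 10^-3 = 6.719 × 10^-4 mol
[MnO4^-] = 6.719 × 10^-4 / 0.02525 = 0.02661 mol/L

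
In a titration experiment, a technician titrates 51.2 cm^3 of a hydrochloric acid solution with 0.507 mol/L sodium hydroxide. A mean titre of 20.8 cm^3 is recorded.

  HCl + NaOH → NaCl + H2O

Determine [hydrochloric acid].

n(NaOH) = 0.0208 L × 0.507 mol/L = 0.0105 mol
n(HCl) = 0.0105 mol (1:1 mole ratio)
[HCl] = 0.0105 mol / 0.0512 L = 0.206 mol/L

0.206 mol/L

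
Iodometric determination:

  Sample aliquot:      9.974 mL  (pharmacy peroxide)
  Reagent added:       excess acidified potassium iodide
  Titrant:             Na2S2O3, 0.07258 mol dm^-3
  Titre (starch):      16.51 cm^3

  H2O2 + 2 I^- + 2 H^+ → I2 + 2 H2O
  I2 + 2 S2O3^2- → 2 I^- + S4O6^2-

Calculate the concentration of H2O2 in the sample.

n(S2O3^2-) = 0.01651 × 0.07258 = 1.198 × 10^-3 mol
n(I2) = n(S2O3^2-)/2 = 5.991 × 10^-4 mol
n(H2O2) in the aliquot = 5.991 × 10^-4 mol (1:1 ratio)
[H2O2] = 5.991 × 10^-4 / 0.009974 = 0.06007 mol/L

0.06007 mol/L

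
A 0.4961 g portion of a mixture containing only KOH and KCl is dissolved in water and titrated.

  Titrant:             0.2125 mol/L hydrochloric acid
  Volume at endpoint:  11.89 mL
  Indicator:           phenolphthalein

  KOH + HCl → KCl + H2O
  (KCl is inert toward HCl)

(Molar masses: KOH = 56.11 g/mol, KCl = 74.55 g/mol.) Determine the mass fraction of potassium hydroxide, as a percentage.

n(HCl) = 0.01189 × 0.2125 = 2.527 × 10^-3 mol
Let x = n(KOH), y = n(KCl).
Titrant: 1x = 2.527 × 10^-3;  mass: 56.11x + 74.55y = 0.4961
Solving, x = 2.527 × 10^-3 mol, y = 4.753 × 10^-3 mol
mass of KOH = 2.527 × 10^-3 × 56.11 = 0.1418 g
% KOH = 0.1418 / 0.4961 × 100 = 28.58 %

28.58 %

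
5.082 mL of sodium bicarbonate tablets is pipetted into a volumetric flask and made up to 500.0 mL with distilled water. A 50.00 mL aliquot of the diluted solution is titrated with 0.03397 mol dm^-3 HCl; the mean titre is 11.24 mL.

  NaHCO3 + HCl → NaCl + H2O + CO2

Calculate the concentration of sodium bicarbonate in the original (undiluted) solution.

n(HCl) = 0.01124 × 0.03397 = 3.818 × 10^-4 mol
n(NaHCO3) in the aliquot = 3.818 × 10^-4 mol (1:1 ratio)
[NaHCO3]_dilute = 3.818 × 10^-4 / 0.05000 = 0.007636 mol/L
Dilution factor = 500.0 / 5.082 = 98.39
[NaHCO3]_stock = 0.007636 × 98.39 = 0.7513 mol/L

0.7513 mol/L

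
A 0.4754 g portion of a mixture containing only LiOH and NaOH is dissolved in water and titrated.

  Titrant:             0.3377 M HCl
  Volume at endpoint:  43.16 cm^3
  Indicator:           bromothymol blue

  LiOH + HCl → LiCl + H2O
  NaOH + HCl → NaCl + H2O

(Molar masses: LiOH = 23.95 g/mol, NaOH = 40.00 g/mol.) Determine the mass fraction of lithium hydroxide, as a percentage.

n(HCl) = 0.04316 × 0.3377 = 0.01458 mol
Let x = n(LiOH), y = n(NaOH).
Titrant: 1x + 1y = 0.01458;  mass: 23.95x + 40.00y = 0.4754
Solving, x = 6.704 × 10^-3 mol, y = 7.871 × 10^-3 mol
mass of LiOH = 6.704 × 10^-3 × 23.95 = 0.1606 g
% LiOH = 0.1606 / 0.4754 × 100 = 33.78 %

33.78 %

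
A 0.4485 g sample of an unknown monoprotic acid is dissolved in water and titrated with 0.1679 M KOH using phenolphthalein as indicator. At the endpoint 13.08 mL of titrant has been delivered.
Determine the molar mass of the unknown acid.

204.2 g/mol

n(KOH) = 0.01308 L × 0.1679 mol/L = 2.196 × 10^-3 mol
n(HA) = 2.196 × 10^-3 mol (1:1 ratio)
M = m / n = 0.4485 g / 2.196 × 10^-3 mol = 204.2 g/mol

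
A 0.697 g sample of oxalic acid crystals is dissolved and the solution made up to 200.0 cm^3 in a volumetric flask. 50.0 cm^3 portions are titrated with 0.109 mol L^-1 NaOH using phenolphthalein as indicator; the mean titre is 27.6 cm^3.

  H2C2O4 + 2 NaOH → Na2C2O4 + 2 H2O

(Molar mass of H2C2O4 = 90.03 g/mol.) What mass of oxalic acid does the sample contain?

n(NaOH) per titration = 0.0276 × 0.109 = 3.01 × 10^-3 mol
From the 1:2 ratio, n(H2C2O4) in each aliquot = 1/2 × 3.01 × 10^-3 = 1.50 × 10^-3 mol
n(H2C2O4) in the whole flask = 1.50 × 10^-3 × 200.0/50.0 = 6.02 × 10^-3 mol
mass of H2C2O4 = 6.02 × 10^-3 × 90.03 = 0.542 g

0.542 g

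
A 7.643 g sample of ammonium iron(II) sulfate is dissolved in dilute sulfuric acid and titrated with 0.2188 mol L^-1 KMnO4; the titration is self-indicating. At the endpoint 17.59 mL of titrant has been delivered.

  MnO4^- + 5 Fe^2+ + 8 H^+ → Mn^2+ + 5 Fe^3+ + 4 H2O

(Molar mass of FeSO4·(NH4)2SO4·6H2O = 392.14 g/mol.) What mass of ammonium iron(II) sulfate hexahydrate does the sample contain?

n(KMnO4) = 0.01759 L × 0.2188 mol/L = 3.849 × 10^-3 mol
From the 5:1 ratio, n(FeSO4·(NH4)2SO4·6H2O) = 5/1 × 3.849 × 10^-3 = 0.01924 mol
mass of FeSO4·(NH4)2SO4·6H2O = 0.01924 × 392.14 g/mol = 7.546 g

7.546 g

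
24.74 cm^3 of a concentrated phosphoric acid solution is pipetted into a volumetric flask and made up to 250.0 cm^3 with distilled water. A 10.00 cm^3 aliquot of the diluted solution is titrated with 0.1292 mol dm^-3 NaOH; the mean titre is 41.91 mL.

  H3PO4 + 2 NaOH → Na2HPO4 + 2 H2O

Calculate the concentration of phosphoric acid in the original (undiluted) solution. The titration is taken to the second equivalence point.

n(NaOH) = 0.04191 × 0.1292 = 5.415 × 10^-3 mol
From the 1:2 ratio, n(H3PO4) in the aliquot = 1/2 × 5.415 × 10^-3 = 2.707 × 10^-3 mol
[H3PO4]_dilute = 2.707 × 10^-3 / 0.01000 = 0.2707 mol/L
Dilution factor = 250.0 / 24.74 = 10.11
[H3PO4]_stock = 0.2707 × 10.11 = 2.736 mol/L

2.736 mol/L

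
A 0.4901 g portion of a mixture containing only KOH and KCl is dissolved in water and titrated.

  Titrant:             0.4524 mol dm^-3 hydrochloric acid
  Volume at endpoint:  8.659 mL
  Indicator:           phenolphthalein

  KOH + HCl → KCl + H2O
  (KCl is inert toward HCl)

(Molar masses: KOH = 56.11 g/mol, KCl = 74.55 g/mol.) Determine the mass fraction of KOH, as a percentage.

n(HCl) = 0.008659 × 0.4524 = 3.917 × 10^-3 mol
Let x = n(KOH), y = n(KCl).
Titrant: 1x = 3.917 × 10^-3;  mass: 56.11x + 74.55y = 0.4901
Solving, x = 3.917 × 10^-3 mol, y = 3.626 × 10^-3 mol
mass of KOH = 3.917 × 10^-3 × 56.11 = 0.2198 g
% KOH = 0.2198 / 0.4901 × 100 = 44.85 %

44.85 %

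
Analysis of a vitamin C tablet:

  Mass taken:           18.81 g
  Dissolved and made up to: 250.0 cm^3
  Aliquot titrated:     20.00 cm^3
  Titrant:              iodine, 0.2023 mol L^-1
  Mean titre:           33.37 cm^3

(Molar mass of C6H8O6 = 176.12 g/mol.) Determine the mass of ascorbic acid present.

C6H8O6 + I2 → C6H6O6 + 2 HI
n(I2) per titration = 0.03337 × 0.2023 = 6.751 × 10^-3 mol
n(C6H8O6) in each aliquot = 6.751 × 10^-3 mol (1:1 ratio)
n(C6H8O6) in the whole flask = 6.751 × 10^-3 × 250.0/20.00 = 0.08438 mol
mass of C6H8O6 = 0.08438 × 176.12 = 14.86 g

14.86 g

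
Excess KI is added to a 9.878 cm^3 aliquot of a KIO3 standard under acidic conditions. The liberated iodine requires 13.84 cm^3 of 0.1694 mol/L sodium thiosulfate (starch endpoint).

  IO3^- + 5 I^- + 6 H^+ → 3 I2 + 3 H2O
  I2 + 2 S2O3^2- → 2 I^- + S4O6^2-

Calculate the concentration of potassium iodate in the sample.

0.03956 mol/L

n(S2O3^2-) = 0.01384 × 0.1694 = 2.344 × 10^-3 mol
n(I2) = n(S2O3^2-)/2 = 1.172 × 10^-3 mol
From the 1:3 ratio, n(IO3^-) in the aliquot = 1/3 × 1.172 × 10^-3 = 3.907 × 10^-4 mol
[IO3^-] = 3.907 × 10^-4 / 0.009878 = 0.03956 mol/L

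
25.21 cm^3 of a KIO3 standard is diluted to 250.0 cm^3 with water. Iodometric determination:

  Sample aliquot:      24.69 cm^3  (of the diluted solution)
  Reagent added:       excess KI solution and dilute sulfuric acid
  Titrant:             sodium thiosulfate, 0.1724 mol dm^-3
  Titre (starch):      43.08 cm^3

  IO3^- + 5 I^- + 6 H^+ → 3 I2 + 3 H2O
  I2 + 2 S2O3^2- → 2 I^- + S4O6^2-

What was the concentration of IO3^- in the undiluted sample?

n(S2O3^2-) = 0.04308 × 0.1724 = 7.427 × 10^-3 mol
n(I2) = n(S2O3^2-)/2 = 3.713 × 10^-3 mol
From the 1:3 ratio, n(IO3^-) in the aliquot = 1/3 × 3.713 × 10^-3 = 1.238 × 10^-3 mol
[IO3^-]_dilute = 1.238 × 10^-3 / 0.02469 = 0.05013 mol/L
[IO3^-]_original = 0.05013 × 250.0/25.21 = 0.4972 mol/L

0.4972 mol/L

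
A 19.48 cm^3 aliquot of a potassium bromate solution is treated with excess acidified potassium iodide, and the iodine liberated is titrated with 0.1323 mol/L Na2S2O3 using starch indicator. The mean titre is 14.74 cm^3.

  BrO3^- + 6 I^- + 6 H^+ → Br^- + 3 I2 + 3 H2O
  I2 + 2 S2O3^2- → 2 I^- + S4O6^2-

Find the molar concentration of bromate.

n(S2O3^2-) = 0.01474 × 0.1323 = 1.950 × 10^-3 mol
n(I2) = n(S2O3^2-)/2 = 9.751 × 10^-4 mol
From the 1:3 ratio, n(BrO3^-) in the aliquot = 1/3 × 9.751 × 10^-4 = 3.250 × 10^-4 mol
[BrO3^-] = 3.250 × 10^-4 / 0.01948 = 0.01668 mol/L

0.01668 mol/L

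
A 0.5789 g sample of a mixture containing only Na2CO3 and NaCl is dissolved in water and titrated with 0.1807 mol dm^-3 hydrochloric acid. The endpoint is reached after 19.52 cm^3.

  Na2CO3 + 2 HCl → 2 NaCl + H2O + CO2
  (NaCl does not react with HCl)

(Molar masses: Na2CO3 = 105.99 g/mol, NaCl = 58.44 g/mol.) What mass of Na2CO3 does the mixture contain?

0.1869 g

n(HCl) = 0.01952 × 0.1807 = 3.527 × 10^-3 mol
Let x = n(Na2CO3), y = n(NaCl).
Titrant: 2x = 3.527 × 10^-3;  mass: 105.99x + 58.44y = 0.5789
Solving, x = 1.764 × 10^-3 mol, y = 6.707 × 10^-3 mol
mass of Na2CO3 = 1.764 × 10^-3 × 105.99 = 0.1869 g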